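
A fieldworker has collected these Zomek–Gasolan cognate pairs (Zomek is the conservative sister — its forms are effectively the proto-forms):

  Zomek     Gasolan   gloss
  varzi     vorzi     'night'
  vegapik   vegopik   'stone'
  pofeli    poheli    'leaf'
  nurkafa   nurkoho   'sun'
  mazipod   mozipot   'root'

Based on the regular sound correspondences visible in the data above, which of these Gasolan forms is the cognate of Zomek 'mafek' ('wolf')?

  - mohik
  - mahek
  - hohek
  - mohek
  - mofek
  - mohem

mohek

nurkafa ~ nurkoho — Zomek a corresponds to Gasolan o after a consonant, before a labial obstruent.
pofeli ~ poheli — Zomek f corresponds to Gasolan h between vowels (before a front vowel).
Applying these to Zomek 'mafek':
  mafek → mofek   (a→o after a consonant, before a labial obstruent)
  mofek → mohek   (f→h between vowels (before a front vowel))
So the Gasolan cognate is 'mohek'.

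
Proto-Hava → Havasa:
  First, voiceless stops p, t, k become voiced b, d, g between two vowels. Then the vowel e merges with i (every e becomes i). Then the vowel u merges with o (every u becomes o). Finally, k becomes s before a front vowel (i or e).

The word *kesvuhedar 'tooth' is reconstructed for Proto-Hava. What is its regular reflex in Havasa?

sisvohidar

Havasa: start from *kesvuhedar.
  rule 1: no change — kesvuhedar
  rule 2 (vowel merger): kesvuhedar → kisvuhidar
  rule 3 (vowel merger): kisvuhidar → kisvohidar
  rule 4 (palatalisation): kisvohidar → sisvohidar
  ⇒ Havasa sisvohidar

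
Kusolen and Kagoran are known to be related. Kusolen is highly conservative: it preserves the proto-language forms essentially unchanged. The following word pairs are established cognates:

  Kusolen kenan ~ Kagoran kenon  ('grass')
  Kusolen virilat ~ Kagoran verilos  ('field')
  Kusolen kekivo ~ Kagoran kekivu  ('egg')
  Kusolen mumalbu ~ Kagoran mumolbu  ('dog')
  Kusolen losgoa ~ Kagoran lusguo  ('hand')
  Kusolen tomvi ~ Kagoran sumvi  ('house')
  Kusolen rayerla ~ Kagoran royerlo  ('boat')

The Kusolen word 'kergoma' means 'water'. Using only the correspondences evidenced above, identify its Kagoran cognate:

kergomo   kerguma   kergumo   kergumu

kergumo

tomvi ~ sumvi — Kusolen o corresponds to Kagoran u after a consonant, before a nasal.
rayerla ~ royerlo — Kusolen a corresponds to Kagoran o word-finally.
Applying these to Kusolen 'kergoma':
  kergoma → kerguma   (o→u after a consonant, before a nasal)
  kerguma → kergumo   (a→o word-finally)
So the Kagoran cognate is 'kergumo'.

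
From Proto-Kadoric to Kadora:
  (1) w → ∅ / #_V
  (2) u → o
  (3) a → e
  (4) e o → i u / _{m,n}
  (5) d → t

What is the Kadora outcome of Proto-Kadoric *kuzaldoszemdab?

kozeltoszimteb

Kadora: *kuzaldoszemdab
  kuzaldoszemdab (rule 1 does not apply)
  kuzaldoszemdab → kozaldoszemdab   [vowel merger]
  kozaldoszemdab → kozeldoszemdeb   [vowel merger]
  kozeldoszemdeb → kozeldoszimdeb   [pre-nasal raising]
  kozeldoszimdeb → kozeltoszimteb   [unconditioned shift]
  giving Kadora kozeltoszimteb.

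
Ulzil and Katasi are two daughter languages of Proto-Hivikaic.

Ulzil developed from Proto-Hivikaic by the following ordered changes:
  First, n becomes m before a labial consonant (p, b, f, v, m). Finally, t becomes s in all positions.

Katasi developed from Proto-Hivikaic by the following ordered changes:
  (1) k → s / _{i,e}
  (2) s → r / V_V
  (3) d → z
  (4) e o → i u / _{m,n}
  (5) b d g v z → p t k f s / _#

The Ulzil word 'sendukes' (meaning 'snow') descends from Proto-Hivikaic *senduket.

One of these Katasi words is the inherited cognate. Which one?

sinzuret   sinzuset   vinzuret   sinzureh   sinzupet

Katasi: *senduket > senduset > senduret > senzuret > sinzuret  (by palatalisation, rhotacism, unconditioned shift, pre-nasal raising)

sinzuret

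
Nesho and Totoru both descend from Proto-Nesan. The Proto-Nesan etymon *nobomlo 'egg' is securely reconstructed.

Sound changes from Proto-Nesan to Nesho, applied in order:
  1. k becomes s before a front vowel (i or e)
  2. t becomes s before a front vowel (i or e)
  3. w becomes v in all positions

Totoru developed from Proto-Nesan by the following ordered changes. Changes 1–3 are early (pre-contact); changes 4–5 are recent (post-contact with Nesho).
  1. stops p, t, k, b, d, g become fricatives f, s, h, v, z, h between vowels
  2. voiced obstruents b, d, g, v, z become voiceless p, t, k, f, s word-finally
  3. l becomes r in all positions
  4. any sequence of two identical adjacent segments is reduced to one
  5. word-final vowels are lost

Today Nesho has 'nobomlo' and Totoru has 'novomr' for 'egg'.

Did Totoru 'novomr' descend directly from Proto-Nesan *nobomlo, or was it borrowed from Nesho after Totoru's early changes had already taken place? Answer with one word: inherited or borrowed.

If inherited, *nobomlo would pass through all of Totoru's changes:
Totoru: start from *nobomlo.
  rule 1 (intervocalic lenition): nobomlo → novomlo
  rule 2: no change — novomlo
  rule 3 (unconditioned shift): novomlo → novomro
  rule 4: no change — novomro
  rule 5 (apocope): novomro → novomr
  ⇒ Totoru novomr
If borrowed from Nesho 'nobomlo' after the early changes, it would undergo only the recent ones:
  rule 4 (degemination): no change (nobomlo)
  rule 5 (apocope): nobomlo → noboml
  ⇒ as a loan: noboml
Totoru 'novomr' matches the inherited outcome exactly, so it is an inherited cognate, not a loan.

inherited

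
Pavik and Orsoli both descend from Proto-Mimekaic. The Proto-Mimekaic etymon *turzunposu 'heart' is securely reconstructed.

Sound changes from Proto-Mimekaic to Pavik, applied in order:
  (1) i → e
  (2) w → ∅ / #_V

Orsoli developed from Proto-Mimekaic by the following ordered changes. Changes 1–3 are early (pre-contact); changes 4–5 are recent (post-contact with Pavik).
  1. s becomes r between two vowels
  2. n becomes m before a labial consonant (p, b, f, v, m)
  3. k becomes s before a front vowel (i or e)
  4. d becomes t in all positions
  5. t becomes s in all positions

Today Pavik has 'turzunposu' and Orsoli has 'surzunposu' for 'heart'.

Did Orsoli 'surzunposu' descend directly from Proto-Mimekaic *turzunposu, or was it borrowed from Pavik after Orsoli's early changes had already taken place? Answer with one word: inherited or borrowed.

borrowed

If inherited, *turzunposu would pass through all of Orsoli's changes:
Orsoli: start from *turzunposu.
  rule 1 (rhotacism): turzunposu → turzunporu
  rule 2 (nasal place assimilation): turzunporu → turzumporu
  rule 3: no change — turzumporu
  rule 4: no change — turzumporu
  rule 5 (unconditioned shift): turzumporu → surzumporu
  ⇒ Orsoli surzumporu
If borrowed from Pavik 'turzunposu' after the early changes, it would undergo only the recent ones:
  rule 4 (unconditioned shift): no change (turzunposu)
  rule 5 (unconditioned shift): turzunposu → surzunposu
  ⇒ as a loan: surzunposu
Orsoli 'surzunposu' matches the loan outcome 'surzunposu', not the inherited 'surzumporu' — it skipped the early Orsoli changes, so it was borrowed from Pavik.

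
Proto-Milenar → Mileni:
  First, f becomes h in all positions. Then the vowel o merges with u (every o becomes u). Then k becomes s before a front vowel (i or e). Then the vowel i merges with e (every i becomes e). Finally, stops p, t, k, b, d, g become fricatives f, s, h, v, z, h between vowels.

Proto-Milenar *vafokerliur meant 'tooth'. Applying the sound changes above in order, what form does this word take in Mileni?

Mileni: start from *vafokerliur.
  rule 1 (unconditioned shift): vafokerliur → vahokerliur
  rule 2 (vowel merger): vahokerliur → vahukerliur
  rule 3 (palatalisation): vahukerliur → vahuserliur
  rule 4 (vowel merger): vahuserliur → vahuserleur
  rule 5: no change — vahuserleur
  ⇒ Mileni vahuserleur

vahuserleur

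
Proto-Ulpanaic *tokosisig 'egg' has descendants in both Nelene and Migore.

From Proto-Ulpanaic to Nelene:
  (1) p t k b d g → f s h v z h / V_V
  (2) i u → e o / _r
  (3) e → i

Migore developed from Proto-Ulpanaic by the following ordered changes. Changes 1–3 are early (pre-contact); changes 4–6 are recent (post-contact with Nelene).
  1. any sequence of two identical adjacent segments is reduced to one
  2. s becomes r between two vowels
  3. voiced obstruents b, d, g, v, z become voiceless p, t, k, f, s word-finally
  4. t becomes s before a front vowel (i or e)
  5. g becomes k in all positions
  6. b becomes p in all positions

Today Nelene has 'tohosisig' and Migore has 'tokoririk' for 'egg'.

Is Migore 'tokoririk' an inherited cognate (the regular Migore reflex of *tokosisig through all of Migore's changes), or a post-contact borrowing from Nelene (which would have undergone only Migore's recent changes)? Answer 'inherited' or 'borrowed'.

If inherited, *tokosisig would pass through all of Migore's changes:
Migore: *tokosisig > tokoririg > tokoririk  (by rhotacism, final devoicing)
If borrowed from Nelene 'tohosisig' after the early changes, it would undergo only the recent ones:
  rule 4 (palatalisation): no change (tohosisig)
  rule 5 (unconditioned shift): tohosisig → tohosisik
  rule 6 (unconditioned shift): no change (tohosisik)
  ⇒ as a loan: tohosisik
Migore 'tokoririk' matches the inherited outcome exactly, so it is an inherited cognate, not a loan.

inherited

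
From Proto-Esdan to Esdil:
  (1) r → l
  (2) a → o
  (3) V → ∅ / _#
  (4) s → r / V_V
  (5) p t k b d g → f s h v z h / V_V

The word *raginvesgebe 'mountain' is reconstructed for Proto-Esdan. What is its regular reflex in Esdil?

lohinvesgeb

Esdil: *raginvesgebe
  raginvesgebe → laginvesgebe   [unconditioned shift]
  laginvesgebe → loginvesgebe   [vowel merger]
  loginvesgebe → loginvesgeb   [apocope]
  loginvesgeb (rule 4 does not apply)
  loginvesgeb → lohinvesgeb   [intervocalic lenition]
  giving Esdil lohinvesgeb.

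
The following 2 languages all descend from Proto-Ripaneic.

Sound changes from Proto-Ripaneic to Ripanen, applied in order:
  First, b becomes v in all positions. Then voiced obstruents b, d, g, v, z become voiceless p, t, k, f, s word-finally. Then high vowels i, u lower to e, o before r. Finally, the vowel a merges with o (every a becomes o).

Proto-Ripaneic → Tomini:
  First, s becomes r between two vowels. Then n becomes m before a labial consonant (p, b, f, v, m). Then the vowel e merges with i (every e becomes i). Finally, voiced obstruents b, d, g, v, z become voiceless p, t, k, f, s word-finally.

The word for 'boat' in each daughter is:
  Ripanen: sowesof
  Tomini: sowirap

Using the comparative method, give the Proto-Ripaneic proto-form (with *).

Position 7: Ripanen has f, Tomini has p. Taking the neighbouring segments as reconstructed: Ripanen f could go back to *b or *f or *v; Tomini p could go back to *p or *b — the one source consistent with every daughter is *b.
Position 6: Ripanen has o, Tomini has a. Tomini preserves a here (none of its changes turn any other segment into a), so the proto-segment is *a.
Position 5: Ripanen has s, Tomini has r. Taking the neighbouring segments as reconstructed: Ripanen s can only go back to *s; Tomini r could go back to *s or *r — the one source consistent with every daughter is *s.
This points to *sowesab. Verify forward in each daughter:
Ripanen: *sowesab
  sowesab → sowesav   [unconditioned shift]
  sowesav → sowesaf   [final devoicing]
  sowesaf (rule 3 does not apply)
  sowesaf → sowesof   [vowel merger]
  giving Ripanen sowesof.
Tomini: *sowesab > sowerab > sowirab > sowirap  (by rhotacism, vowel merger, final devoicing)
No other proto-form is consistent with every reflex, so the reconstruction is *sowesab.

*sowesab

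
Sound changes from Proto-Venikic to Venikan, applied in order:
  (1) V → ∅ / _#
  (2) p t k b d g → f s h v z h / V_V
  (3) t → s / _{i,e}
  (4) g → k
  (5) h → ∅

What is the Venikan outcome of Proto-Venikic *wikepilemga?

Venikan: *wikepilemga > wikepilemg > wihefilemg > wihefilemk > wiefilemk  (by apocope, intervocalic lenition, unconditioned shift, h-loss)

wiefilemk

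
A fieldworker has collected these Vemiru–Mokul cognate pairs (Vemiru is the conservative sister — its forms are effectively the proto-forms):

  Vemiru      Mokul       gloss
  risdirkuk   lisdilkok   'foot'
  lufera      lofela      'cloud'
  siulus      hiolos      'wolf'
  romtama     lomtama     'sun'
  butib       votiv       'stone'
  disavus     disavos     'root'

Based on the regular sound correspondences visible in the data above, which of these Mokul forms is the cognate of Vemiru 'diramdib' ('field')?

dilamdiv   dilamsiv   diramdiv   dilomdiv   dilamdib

lufera ~ lofela — Vemiru r corresponds to Mokul l between vowels (before a back vowel).
butib ~ votiv — Vemiru b corresponds to Mokul v word-finally.
Applying these to Vemiru 'diramdib':
  diramdib → dilamdib   (r→l between vowels (before a back vowel))
  dilamdib → dilamdiv   (b→v word-finally)
So the Mokul cognate is 'dilamdiv'.

dilamdiv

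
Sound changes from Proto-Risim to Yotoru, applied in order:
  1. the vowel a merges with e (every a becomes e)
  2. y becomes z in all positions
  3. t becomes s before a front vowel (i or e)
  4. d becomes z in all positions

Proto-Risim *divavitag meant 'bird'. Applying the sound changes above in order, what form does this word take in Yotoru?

ziveviseg

Yotoru: *divavitag > diveviteg > diveviseg > ziveviseg  (by vowel merger, palatalisation, unconditioned shift)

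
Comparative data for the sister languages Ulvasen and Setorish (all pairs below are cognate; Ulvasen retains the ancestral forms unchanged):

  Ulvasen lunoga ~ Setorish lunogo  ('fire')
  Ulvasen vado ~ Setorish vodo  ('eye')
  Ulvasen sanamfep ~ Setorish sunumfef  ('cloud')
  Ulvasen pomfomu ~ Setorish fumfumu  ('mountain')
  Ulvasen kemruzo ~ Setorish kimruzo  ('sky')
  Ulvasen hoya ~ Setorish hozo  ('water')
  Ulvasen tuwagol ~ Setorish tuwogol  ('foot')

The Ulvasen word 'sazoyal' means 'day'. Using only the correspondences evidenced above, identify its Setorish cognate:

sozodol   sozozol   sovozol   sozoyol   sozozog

sozozol

vado ~ vodo, tuwagol ~ tuwogol — Ulvasen a corresponds to Setorish o after a consonant, before a consonant other than r, m, n, p, b, f, v.
hoya ~ hozo — Ulvasen y corresponds to Setorish z between vowels (before a back vowel).
Applying these to Ulvasen 'sazoyal':
  sazoyal → sozoyal   (a→o after a consonant, before a consonant other than r, m, n, p, b, f, v)
  sozoyal → sozozal   (y→z between vowels (before a back vowel))
  sozozal → sozozol   (a→o after a consonant, before a consonant other than r, m, n, p, b, f, v)
So the Setorish cognate is 'sozozol'.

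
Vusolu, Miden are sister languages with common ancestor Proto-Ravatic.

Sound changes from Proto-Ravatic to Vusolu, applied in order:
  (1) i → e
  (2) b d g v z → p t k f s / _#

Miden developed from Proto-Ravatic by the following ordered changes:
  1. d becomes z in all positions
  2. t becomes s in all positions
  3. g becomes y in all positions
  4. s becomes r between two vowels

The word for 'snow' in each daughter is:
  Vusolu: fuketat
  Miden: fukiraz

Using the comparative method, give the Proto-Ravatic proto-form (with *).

Position 7: Vusolu has t, Miden has z. Taking the neighbouring segments as reconstructed: Vusolu t could go back to *t or *d; Miden z could go back to *d or *z — the one source consistent with every daughter is *d.
Position 5: Vusolu has t, Miden has r. Taking the neighbouring segments as reconstructed: Vusolu t can only go back to *t; Miden r could go back to *t or *s or *r — the one source consistent with every daughter is *t.
Position 4: Vusolu has e, Miden has i. Miden preserves i here (none of its changes turn any other segment into i), so the proto-segment is *i.
The remaining positions agree across the daughters. Check the candidate against every language:
Vusolu: start from *fukitad.
  rule 1 (vowel merger): fukitad → fuketad
  rule 2 (final devoicing): fuketad → fuketat
  ⇒ Vusolu fuketat
Miden: *fukitad
  fukitad → fukitaz   [unconditioned shift]
  fukitaz → fukisaz   [unconditioned shift]
  fukisaz (rule 3 does not apply)
  fukisaz → fukiraz   [rhotacism]
  giving Miden fukiraz.
*fukitad is the unique common source.

*fukitad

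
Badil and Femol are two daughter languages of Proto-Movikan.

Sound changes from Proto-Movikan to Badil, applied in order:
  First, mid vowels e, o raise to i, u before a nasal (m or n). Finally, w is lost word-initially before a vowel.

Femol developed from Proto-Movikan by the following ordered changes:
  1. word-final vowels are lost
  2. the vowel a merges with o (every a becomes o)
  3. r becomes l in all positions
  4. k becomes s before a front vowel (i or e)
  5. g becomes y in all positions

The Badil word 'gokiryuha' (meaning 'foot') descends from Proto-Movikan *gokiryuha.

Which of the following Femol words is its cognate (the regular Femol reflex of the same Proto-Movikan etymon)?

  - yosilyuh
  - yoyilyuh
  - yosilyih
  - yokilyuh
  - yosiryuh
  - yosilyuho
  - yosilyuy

Femol: start from *gokiryuha.
  rule 1 (apocope): gokiryuha → gokiryuh
  rule 2: no change — gokiryuh
  rule 3 (unconditioned shift): gokiryuh → gokilyuh
  rule 4 (palatalisation): gokilyuh → gosilyuh
  rule 5 (unconditioned shift): gosilyuh → yosilyuh
  ⇒ Femol yosilyuh
The other candidates each miss or misapply at least one Femol change.

yosilyuh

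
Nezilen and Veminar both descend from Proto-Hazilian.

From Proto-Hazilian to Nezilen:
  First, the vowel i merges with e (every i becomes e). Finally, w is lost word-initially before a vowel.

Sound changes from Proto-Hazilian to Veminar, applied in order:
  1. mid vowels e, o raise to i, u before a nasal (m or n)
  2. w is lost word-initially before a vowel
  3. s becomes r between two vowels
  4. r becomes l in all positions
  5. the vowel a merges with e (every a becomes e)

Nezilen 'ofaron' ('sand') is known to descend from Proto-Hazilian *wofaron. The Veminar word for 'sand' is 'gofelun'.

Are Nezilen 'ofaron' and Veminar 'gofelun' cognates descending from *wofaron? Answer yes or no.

Derive the expected Veminar reflex of *wofaron:
Veminar: *wofaron > wofarun > ofarun > ofalun > ofelun  (by pre-nasal raising, glide loss, unconditioned shift, vowel merger)
The regular Veminar reflex would be 'ofelun', but the attested form is 'gofelun'. The correspondence is irregular, so they are not cognates (the Veminar form has a different source).

no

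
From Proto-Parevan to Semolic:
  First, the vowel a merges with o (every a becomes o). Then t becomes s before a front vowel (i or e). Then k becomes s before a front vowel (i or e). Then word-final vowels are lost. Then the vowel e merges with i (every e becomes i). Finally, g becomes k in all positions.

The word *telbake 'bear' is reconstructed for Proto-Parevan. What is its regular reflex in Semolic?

Semolic: *telbake > telboke > selboke > selbose > selbos > silbos  (by vowel merger, palatalisation, palatalisation, apocope, vowel merger)

silbos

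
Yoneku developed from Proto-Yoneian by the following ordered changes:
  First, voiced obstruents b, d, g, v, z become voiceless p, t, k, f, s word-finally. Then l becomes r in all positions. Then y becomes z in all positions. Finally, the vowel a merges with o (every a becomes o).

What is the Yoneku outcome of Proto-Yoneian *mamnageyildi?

Yoneku: *mamnageyildi > mamnageyirdi > mamnagezirdi > momnogezirdi  (by unconditioned shift, unconditioned shift, vowel merger)

momnogezirdi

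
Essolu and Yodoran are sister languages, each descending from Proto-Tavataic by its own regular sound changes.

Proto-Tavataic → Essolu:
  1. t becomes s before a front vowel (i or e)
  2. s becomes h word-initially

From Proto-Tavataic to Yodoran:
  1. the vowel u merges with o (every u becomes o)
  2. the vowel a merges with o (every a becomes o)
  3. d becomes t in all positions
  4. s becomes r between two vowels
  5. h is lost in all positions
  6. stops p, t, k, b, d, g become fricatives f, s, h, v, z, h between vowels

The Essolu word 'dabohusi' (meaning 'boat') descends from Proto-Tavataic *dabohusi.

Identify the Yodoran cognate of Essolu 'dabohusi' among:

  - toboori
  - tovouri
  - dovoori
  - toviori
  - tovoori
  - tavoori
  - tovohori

Yodoran: start from *dabohusi.
  rule 1 (vowel merger): dabohusi → dabohosi
  rule 2 (vowel merger): dabohosi → dobohosi
  rule 3 (unconditioned shift): dobohosi → tobohosi
  rule 4 (rhotacism): tobohosi → tobohori
  rule 5 (h-loss): tobohori → toboori
  rule 6 (intervocalic lenition): toboori → tovoori
  ⇒ Yodoran tovoori

tovoori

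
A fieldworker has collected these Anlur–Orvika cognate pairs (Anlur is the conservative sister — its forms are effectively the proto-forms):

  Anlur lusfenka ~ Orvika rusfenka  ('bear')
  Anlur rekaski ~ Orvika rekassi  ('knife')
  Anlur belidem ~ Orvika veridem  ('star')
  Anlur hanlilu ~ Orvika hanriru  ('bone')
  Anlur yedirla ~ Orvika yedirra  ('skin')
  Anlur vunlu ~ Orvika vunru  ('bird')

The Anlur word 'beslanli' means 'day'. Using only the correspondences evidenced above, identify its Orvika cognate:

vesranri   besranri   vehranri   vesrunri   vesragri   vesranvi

vesranri

belidem ~ veridem — Anlur b corresponds to Orvika v word-initially before a front vowel.
yedirla ~ yedirra — Anlur l corresponds to Orvika r after a consonant, before a back vowel.
hanlilu ~ hanriru — Anlur l corresponds to Orvika r after a consonant, before a front vowel.
Applying these to Anlur 'beslanli':
  beslanli → veslanli   (b→v word-initially before a front vowel)
  veslanli → vesranli   (l→r after a consonant, before a back vowel)
  vesranli → vesranri   (l→r after a consonant, before a front vowel)
So the Orvika cognate is 'vesranri'.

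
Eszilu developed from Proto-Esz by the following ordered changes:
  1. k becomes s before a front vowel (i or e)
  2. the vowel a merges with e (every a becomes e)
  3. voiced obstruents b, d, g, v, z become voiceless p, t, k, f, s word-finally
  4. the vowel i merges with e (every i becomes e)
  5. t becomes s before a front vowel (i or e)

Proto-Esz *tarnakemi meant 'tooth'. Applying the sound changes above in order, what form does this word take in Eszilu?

Eszilu: start from *tarnakemi.
  rule 1 (palatalisation): tarnakemi → tarnasemi
  rule 2 (vowel merger): tarnasemi → ternesemi
  rule 3: no change — ternesemi
  rule 4 (vowel merger): ternesemi → terneseme
  rule 5 (palatalisation): terneseme → serneseme
  ⇒ Eszilu serneseme

serneseme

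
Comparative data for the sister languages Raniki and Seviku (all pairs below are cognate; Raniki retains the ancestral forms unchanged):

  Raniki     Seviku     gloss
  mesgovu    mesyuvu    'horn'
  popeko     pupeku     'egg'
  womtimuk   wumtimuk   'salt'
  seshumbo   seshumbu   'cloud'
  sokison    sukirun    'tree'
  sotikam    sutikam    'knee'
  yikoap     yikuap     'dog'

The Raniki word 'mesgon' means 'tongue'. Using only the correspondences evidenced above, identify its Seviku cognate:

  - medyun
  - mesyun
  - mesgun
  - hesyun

mesyun

mesgovu ~ mesyuvu — Raniki g corresponds to Seviku y after a consonant, before a back vowel.
sokison ~ sukirun — Raniki o corresponds to Seviku u after a consonant, before a nasal.
Applying these to Raniki 'mesgon':
  mesgon → mesyon   (g→y after a consonant, before a back vowel)
  mesyon → mesyun   (o→u after a consonant, before a nasal)
So the Seviku cognate is 'mesyun'.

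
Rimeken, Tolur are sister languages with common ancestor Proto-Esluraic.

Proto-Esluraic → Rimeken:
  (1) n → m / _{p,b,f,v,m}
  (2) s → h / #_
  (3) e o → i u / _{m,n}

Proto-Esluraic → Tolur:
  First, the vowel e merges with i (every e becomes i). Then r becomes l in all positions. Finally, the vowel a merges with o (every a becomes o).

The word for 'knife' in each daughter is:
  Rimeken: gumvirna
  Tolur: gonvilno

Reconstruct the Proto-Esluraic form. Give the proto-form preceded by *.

*gonvirna

Position 8: Rimeken has a, Tolur has o. Rimeken preserves a here (none of its changes turn any other segment into a), so the proto-segment is *a.
Position 6: Rimeken has r, Tolur has l. Rimeken preserves r here (none of its changes turn any other segment into r), so the proto-segment is *r.
Position 2: Rimeken has u, Tolur has o. Taking the neighbouring segments as reconstructed: Rimeken u could go back to *o or *u; Tolur o could go back to *a or *o — the one source consistent with every daughter is *o.
Continuing position by position gives *gonvirna; check it forward:
Rimeken: *gonvirna > gomvirna > gumvirna  (by nasal place assimilation, pre-nasal raising)
Tolur: start from *gonvirna.
  rule 1: no change — gonvirna
  rule 2 (unconditioned shift): gonvirna → gonvilna
  rule 3 (vowel merger): gonvilna → gonvilno
  ⇒ Tolur gonvilno
Only *gonvirna yields all of Rimeken gumvirna, Tolur gonvilno.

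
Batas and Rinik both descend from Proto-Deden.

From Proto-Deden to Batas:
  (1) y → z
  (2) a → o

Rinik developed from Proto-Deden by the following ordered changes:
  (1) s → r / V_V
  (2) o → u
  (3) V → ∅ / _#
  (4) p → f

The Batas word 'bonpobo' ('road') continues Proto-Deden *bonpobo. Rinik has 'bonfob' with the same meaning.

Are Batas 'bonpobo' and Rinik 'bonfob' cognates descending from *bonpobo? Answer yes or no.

no

Derive the expected Rinik reflex of *bonpobo:
Rinik: *bonpobo
  bonpobo (rule 1 does not apply)
  bonpobo → bunpubu   [vowel merger]
  bunpubu → bunpub   [apocope]
  bunpub → bunfub   [unconditioned shift]
  giving Rinik bunfub.
The regular Rinik reflex would be 'bunfub', but the attested form is 'bonfob'. The correspondence is irregular, so they are not cognates (the Rinik form has a different source).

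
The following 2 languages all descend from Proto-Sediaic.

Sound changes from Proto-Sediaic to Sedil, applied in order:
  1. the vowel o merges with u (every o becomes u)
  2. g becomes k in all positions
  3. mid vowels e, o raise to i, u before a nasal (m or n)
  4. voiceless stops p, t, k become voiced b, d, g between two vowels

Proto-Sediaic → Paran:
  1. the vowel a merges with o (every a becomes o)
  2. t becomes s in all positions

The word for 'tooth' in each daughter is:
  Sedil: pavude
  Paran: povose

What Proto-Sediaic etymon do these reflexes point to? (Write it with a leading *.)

Position 4: Sedil has u, Paran has o. Taking the neighbouring segments as reconstructed: Sedil u could go back to *o or *u; Paran o could go back to *a or *o — the one source consistent with every daughter is *o.
Position 2: Sedil has a, Paran has o. Sedil preserves a here (none of its changes turn any other segment into a), so the proto-segment is *a.
Position 5: Sedil has d, Paran has s. Taking the neighbouring segments as reconstructed: Sedil d could go back to *t or *d; Paran s could go back to *t or *s — the one source consistent with every daughter is *t.
This points to *pavote. Verify forward in each daughter:
Sedil: *pavote > pavute > pavude  (by vowel merger, intervocalic voicing)
Paran: *pavote
  pavote → povote   [vowel merger]
  povote → povose   [unconditioned shift]
  giving Paran povose.
Only *pavote yields all of Sedil pavude, Paran povose.

*pavote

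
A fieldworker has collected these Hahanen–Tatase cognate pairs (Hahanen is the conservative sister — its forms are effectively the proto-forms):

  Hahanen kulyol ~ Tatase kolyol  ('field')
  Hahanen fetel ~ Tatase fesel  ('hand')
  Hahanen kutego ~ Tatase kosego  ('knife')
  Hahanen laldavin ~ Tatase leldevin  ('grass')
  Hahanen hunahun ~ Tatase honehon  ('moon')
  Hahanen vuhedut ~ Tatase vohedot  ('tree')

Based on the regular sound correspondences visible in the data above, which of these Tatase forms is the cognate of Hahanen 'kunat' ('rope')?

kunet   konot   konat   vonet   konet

konet

hunahun ~ honehon — Hahanen u corresponds to Tatase o after a consonant, before a nasal.
laldavin ~ leldevin, hunahun ~ honehon — Hahanen a corresponds to Tatase e after a consonant, before a consonant other than r, m, n, p, b, f, v.
Applying these to Hahanen 'kunat':
  kunat → konat   (u→o after a consonant, before a nasal)
  konat → konet   (a→e after a consonant, before a consonant other than r, m, n, p, b, f, v)
So the Tatase cognate is 'konet'.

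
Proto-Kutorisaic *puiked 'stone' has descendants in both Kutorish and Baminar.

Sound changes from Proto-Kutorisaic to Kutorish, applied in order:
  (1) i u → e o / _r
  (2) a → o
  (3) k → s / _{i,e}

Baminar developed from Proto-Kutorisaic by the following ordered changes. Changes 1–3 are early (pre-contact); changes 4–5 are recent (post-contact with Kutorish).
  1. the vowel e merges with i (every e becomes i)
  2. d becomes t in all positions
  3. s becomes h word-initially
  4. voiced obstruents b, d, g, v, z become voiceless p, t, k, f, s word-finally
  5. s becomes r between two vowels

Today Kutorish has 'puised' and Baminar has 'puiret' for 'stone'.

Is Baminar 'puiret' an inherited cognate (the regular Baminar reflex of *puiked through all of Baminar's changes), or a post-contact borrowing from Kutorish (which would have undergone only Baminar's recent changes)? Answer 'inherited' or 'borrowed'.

If inherited, *puiked would pass through all of Baminar's changes:
Baminar: start from *puiked.
  rule 1 (vowel merger): puiked → puikid
  rule 2 (unconditioned shift): puikid → puikit
  rule 3: no change — puikit
  rule 4: no change — puikit
  rule 5: no change — puikit
  ⇒ Baminar puikit
If borrowed from Kutorish 'puised' after the early changes, it would undergo only the recent ones:
  rule 4 (final devoicing): puised → puiset
  rule 5 (rhotacism): puiset → puiret
  ⇒ as a loan: puiret
Baminar 'puiret' matches the loan outcome 'puiret', not the inherited 'puikit' — it skipped the early Baminar changes, so it was borrowed from Kutorish.

borrowed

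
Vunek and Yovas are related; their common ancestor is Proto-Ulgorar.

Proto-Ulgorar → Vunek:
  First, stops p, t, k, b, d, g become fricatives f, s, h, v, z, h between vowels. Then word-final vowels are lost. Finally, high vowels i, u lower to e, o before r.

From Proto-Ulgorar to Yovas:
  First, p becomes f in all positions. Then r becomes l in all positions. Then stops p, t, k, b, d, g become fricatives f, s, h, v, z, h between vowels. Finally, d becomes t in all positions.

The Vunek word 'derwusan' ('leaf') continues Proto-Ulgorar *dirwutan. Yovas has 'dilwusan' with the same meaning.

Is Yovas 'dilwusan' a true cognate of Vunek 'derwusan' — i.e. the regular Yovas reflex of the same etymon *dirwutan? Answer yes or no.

Derive the expected Yovas reflex of *dirwutan:
Yovas: start from *dirwutan.
  rule 1: no change — dirwutan
  rule 2 (unconditioned shift): dirwutan → dilwutan
  rule 3 (intervocalic lenition): dilwutan → dilwusan
  rule 4 (unconditioned shift): dilwusan → tilwusan
  ⇒ Yovas tilwusan
The regular Yovas reflex would be 'tilwusan', but the attested form is 'dilwusan'. The correspondence is irregular, so they are not cognates (the Yovas form has a different source).

no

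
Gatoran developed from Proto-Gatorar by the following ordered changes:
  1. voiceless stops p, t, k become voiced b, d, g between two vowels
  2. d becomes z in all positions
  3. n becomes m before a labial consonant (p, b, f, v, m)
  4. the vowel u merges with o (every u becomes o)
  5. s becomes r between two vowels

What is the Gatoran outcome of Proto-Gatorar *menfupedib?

Gatoran: start from *menfupedib.
  rule 1 (intervocalic voicing): menfupedib → menfubedib
  rule 2 (unconditioned shift): menfubedib → menfubezib
  rule 3 (nasal place assimilation): menfubezib → memfubezib
  rule 4 (vowel merger): memfubezib → memfobezib
  rule 5: no change — memfobezib
  ⇒ Gatoran memfobezib

memfobezib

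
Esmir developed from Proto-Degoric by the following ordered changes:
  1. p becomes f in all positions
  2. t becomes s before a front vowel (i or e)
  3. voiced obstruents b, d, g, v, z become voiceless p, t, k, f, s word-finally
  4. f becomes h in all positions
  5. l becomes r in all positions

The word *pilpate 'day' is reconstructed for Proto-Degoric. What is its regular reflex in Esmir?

hirhase

Esmir: start from *pilpate.
  rule 1 (unconditioned shift): pilpate → filfate
  rule 2 (palatalisation): filfate → filfase
  rule 3: no change — filfase
  rule 4 (unconditioned shift): filfase → hilhase
  rule 5 (unconditioned shift): hilhase → hirhase
  ⇒ Esmir hirhase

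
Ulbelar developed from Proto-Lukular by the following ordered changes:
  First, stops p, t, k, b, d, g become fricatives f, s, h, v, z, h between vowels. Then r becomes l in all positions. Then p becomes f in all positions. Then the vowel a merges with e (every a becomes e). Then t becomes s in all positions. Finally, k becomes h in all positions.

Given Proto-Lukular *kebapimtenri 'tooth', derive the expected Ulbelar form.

Ulbelar: start from *kebapimtenri.
  rule 1 (intervocalic lenition): kebapimtenri → kevafimtenri
  rule 2 (unconditioned shift): kevafimtenri → kevafimtenli
  rule 3: no change — kevafimtenli
  rule 4 (vowel merger): kevafimtenli → kevefimtenli
  rule 5 (unconditioned shift): kevefimtenli → kevefimsenli
  rule 6 (unconditioned shift): kevefimsenli → hevefimsenli
  ⇒ Ulbelar hevefimsenli

hevefimsenli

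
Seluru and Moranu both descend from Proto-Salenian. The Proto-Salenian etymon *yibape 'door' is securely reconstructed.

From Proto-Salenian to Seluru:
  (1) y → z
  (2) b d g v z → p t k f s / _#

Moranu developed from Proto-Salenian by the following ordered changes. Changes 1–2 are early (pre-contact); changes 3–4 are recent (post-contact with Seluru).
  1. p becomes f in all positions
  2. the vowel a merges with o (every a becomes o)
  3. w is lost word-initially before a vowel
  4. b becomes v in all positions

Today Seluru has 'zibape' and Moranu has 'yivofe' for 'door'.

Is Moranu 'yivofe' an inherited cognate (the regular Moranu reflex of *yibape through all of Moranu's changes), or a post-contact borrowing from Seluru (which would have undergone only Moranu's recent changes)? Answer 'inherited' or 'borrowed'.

inherited

If inherited, *yibape would pass through all of Moranu's changes:
Moranu: *yibape
  yibape → yibafe   [unconditioned shift]
  yibafe → yibofe   [vowel merger]
  yibofe (rule 3 does not apply)
  yibofe → yivofe   [unconditioned shift]
  giving Moranu yivofe.
If borrowed from Seluru 'zibape' after the early changes, it would undergo only the recent ones:
  rule 3 (glide loss): no change (zibape)
  rule 4 (unconditioned shift): zibape → zivape
  ⇒ as a loan: zivape
Moranu 'yivofe' matches the inherited outcome exactly, so it is an inherited cognate, not a loan.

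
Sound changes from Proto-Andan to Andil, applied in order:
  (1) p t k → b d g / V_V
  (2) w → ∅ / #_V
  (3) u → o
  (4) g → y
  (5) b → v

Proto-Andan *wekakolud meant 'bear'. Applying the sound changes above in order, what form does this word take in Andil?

eyayolod

Andil: *wekakolud
  wekakolud → wegagolud   [intervocalic voicing]
  wegagolud → egagolud   [glide loss]
  egagolud → egagolod   [vowel merger]
  egagolod → eyayolod   [unconditioned shift]
  eyayolod (rule 5 does not apply)
  giving Andil eyayolod.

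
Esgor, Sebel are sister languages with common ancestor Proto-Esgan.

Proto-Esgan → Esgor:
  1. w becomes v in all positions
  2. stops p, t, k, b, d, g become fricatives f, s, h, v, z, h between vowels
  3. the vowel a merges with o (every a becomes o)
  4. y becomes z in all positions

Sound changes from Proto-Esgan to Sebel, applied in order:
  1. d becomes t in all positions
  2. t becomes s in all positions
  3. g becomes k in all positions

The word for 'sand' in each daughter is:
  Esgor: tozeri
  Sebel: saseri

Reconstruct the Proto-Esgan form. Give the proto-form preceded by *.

*taderi

Position 1: Esgor has t, Sebel has s. Esgor preserves t here (none of its changes turn any other segment into t), so the proto-segment is *t.
Position 2: Esgor has o, Sebel has a. Sebel preserves a here (none of its changes turn any other segment into a), so the proto-segment is *a.
Position 3: Esgor has z, Sebel has s. Taking the neighbouring segments as reconstructed: Esgor z could go back to *d or *z or *y; Sebel s could go back to *t or *d or *s — the one source consistent with every daughter is *d.
Verify the candidate proto-form against each daughter:
Esgor: start from *taderi.
  rule 1: no change — taderi
  rule 2 (intervocalic lenition): taderi → tazeri
  rule 3 (vowel merger): tazeri → tozeri
  rule 4: no change — tozeri
  ⇒ Esgor tozeri
Sebel: *taderi
  taderi → tateri   [unconditioned shift]
  tateri → saseri   [unconditioned shift]
  saseri (rule 3 does not apply)
  giving Sebel saseri.
Only *taderi yields all of Esgor tozeri, Sebel saseri.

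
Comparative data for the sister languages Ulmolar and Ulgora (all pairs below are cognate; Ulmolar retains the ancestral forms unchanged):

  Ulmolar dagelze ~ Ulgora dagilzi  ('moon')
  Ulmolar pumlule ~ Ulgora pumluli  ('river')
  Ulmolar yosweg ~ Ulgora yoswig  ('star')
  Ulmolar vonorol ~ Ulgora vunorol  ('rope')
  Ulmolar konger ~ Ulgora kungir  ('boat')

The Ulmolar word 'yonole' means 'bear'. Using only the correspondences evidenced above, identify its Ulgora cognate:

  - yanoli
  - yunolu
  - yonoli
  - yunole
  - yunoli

vonorol ~ vunorol, konger ~ kungir — Ulmolar o corresponds to Ulgora u after a consonant, before a nasal.
dagelze ~ dagilzi, pumlule ~ pumluli — Ulmolar e corresponds to Ulgora i word-finally.
Applying these to Ulmolar 'yonole':
  yonole → yunole   (o→u after a consonant, before a nasal)
  yunole → yunoli   (e→i word-finally)
So the Ulgora cognate is 'yunoli'.

yunoli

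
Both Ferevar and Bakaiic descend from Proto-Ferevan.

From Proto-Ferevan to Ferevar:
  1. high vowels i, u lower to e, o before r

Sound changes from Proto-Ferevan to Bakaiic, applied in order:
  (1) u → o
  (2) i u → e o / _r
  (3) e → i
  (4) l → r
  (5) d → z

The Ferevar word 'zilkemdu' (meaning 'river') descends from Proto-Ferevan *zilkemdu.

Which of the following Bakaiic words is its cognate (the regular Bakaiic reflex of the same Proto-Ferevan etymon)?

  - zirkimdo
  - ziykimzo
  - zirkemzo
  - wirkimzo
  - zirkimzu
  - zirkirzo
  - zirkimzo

Bakaiic: *zilkemdu
  zilkemdu → zilkemdo   [vowel merger]
  zilkemdo (rule 2 does not apply)
  zilkemdo → zilkimdo   [vowel merger]
  zilkimdo → zirkimdo   [unconditioned shift]
  zirkimdo → zirkimzo   [unconditioned shift]
  giving Bakaiic zirkimzo.

zirkimzo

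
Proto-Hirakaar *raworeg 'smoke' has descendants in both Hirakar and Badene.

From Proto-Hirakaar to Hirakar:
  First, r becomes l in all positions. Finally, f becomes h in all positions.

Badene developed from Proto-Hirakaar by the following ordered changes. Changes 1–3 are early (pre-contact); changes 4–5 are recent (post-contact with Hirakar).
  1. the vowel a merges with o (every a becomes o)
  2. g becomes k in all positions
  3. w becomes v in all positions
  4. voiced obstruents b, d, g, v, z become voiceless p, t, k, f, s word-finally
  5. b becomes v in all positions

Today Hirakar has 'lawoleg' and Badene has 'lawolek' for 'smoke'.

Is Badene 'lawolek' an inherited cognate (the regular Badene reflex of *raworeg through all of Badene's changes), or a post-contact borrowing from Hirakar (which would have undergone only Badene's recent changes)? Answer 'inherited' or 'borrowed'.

If inherited, *raworeg would pass through all of Badene's changes:
Badene: start from *raworeg.
  rule 1 (vowel merger): raworeg → roworeg
  rule 2 (unconditioned shift): roworeg → roworek
  rule 3 (unconditioned shift): roworek → rovorek
  rule 4: no change — rovorek
  rule 5: no change — rovorek
  ⇒ Badene rovorek
If borrowed from Hirakar 'lawoleg' after the early changes, it would undergo only the recent ones:
  rule 4 (final devoicing): lawoleg → lawolek
  rule 5 (unconditioned shift): no change (lawolek)
  ⇒ as a loan: lawolek
Badene 'lawolek' matches the loan outcome 'lawolek', not the inherited 'rovorek' — it skipped the early Badene changes, so it was borrowed from Hirakar.

borrowed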